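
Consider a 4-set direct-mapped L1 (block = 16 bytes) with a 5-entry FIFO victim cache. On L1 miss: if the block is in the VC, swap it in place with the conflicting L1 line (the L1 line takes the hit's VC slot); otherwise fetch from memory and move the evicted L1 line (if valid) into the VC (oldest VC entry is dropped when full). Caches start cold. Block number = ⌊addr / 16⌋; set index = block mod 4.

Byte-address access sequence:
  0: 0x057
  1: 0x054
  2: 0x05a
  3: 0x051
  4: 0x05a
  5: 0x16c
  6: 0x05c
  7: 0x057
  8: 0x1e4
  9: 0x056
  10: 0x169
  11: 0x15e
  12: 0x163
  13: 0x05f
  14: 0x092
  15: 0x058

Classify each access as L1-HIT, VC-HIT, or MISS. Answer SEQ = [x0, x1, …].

0: 0x57 (blk 5, set 1) → MISS  vc=[]
1: 0x54 (blk 5, set 1) → L1-HIT  vc=[]
2: 0x5a (blk 5, set 1) → L1-HIT  vc=[]
3: 0x51 (blk 5, set 1) → L1-HIT  vc=[]
4: 0x5a (blk 5, set 1) → L1-HIT  vc=[]
5: 0x16c (blk 22, set 2) → MISS  vc=[]
6: 0x5c (blk 5, set 1) → L1-HIT  vc=[]
7: 0x57 (blk 5, set 1) → L1-HIT  vc=[]
8: 0x1e4 (blk 30, set 2) → MISS  vc=[22]
9: 0x56 (blk 5, set 1) → L1-HIT  vc=[22]
10: 0x169 (blk 22, set 2) → VC-HIT  vc=[30]
11: 0x15e (blk 21, set 1) → MISS  vc=[30, 5]
12: 0x163 (blk 22, set 2) → L1-HIT  vc=[30, 5]
13: 0x5f (blk 5, set 1) → VC-HIT  vc=[30, 21]
14: 0x92 (blk 9, set 1) → MISS  vc=[30, 21, 5]
15: 0x58 (blk 5, set 1) → VC-HIT  vc=[30, 21, 9]

SEQ = [MISS, L1-HIT, L1-HIT, L1-HIT, L1-HIT, MISS, L1-HIT, L1-HIT, MISS, L1-HIT, VC-HIT, MISS, L1-HIT, VC-HIT, MISS, VC-HIT]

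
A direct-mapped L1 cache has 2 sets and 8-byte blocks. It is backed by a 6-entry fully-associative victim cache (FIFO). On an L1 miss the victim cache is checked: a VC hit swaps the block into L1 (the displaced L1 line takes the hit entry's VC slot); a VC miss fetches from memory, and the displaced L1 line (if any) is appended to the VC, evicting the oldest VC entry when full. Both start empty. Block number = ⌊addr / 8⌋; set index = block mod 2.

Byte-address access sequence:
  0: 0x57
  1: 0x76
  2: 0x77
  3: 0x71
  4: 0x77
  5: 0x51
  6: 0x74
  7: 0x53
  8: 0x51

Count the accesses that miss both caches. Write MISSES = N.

#0 0x57→b10/s0 MISS; vc=[]
#1 0x76→b14/s0 MISS; vc=[10]
#2 0x77→b14/s0 L1-HIT; vc=[10]
#3 0x71→b14/s0 L1-HIT; vc=[10]
#4 0x77→b14/s0 L1-HIT; vc=[10]
#5 0x51→b10/s0 VC-HIT; vc=[14]
#6 0x74→b14/s0 VC-HIT; vc=[10]
#7 0x53→b10/s0 VC-HIT; vc=[14]
#8 0x51→b10/s0 L1-HIT; vc=[14]

MISSES = 2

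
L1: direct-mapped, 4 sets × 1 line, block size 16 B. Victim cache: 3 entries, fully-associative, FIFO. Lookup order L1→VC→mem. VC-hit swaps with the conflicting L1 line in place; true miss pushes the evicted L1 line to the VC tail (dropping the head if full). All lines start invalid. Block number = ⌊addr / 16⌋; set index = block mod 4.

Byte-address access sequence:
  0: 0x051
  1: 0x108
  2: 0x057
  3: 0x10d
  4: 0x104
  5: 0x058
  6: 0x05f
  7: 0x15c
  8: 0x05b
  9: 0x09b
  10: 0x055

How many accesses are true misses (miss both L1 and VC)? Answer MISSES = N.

0: 0x51 (blk 5, set 1) → MISS  vc=[]
1: 0x108 (blk 16, set 0) → MISS  vc=[]
2: 0x57 (blk 5, set 1) → L1-HIT  vc=[]
3: 0x10d (blk 16, set 0) → L1-HIT  vc=[]
4: 0x104 (blk 16, set 0) → L1-HIT  vc=[]
5: 0x58 (blk 5, set 1) → L1-HIT  vc=[]
6: 0x5f (blk 5, set 1) → L1-HIT  vc=[]
7: 0x15c (blk 21, set 1) → MISS  vc=[5]
8: 0x5b (blk 5, set 1) → VC-HIT  vc=[21]
9: 0x9b (blk 9, set 1) → MISS  vc=[21, 5]
10: 0x55 (blk 5, set 1) → VC-HIT  vc=[21, 9]

MISSES = 4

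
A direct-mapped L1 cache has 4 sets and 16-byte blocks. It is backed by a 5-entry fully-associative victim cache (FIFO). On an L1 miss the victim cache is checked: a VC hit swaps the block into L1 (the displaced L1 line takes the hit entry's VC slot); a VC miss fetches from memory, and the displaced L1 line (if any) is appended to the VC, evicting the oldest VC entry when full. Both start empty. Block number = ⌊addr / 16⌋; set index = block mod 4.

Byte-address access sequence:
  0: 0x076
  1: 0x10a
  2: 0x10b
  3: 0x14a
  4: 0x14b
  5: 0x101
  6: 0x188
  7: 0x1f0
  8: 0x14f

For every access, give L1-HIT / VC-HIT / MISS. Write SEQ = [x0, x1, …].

SEQ = [MISS, MISS, L1-HIT, MISS, L1-HIT, VC-HIT, MISS, MISS, VC-HIT]

0: 0x76 (blk 7, set 3) → MISS  vc=[]
1: 0x10a (blk 16, set 0) → MISS  vc=[]
2: 0x10b (blk 16, set 0) → L1-HIT  vc=[]
3: 0x14a (blk 20, set 0) → MISS  vc=[16]
4: 0x14b (blk 20, set 0) → L1-HIT  vc=[16]
5: 0x101 (blk 16, set 0) → VC-HIT  vc=[20]
6: 0x188 (blk 24, set 0) → MISS  vc=[20, 16]
7: 0x1f0 (blk 31, set 3) → MISS  vc=[20, 16, 7]
8: 0x14f (blk 20, set 0) → VC-HIT  vc=[24, 16, 7]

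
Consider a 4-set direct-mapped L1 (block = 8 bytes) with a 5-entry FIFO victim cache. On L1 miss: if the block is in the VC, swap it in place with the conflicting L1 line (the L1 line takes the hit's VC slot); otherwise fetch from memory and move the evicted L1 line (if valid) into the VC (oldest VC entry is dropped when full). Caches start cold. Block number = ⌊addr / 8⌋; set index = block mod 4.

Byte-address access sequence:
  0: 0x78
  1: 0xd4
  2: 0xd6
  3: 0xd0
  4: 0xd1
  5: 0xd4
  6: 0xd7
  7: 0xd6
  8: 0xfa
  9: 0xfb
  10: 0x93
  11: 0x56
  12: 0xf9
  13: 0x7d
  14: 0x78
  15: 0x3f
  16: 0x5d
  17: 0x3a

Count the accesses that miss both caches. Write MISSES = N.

#0 0x78→b15/s3 MISS; vc=[]
#1 0xd4→b26/s2 MISS; vc=[]
#2 0xd6→b26/s2 L1-HIT; vc=[]
#3 0xd0→b26/s2 L1-HIT; vc=[]
#4 0xd1→b26/s2 L1-HIT; vc=[]
#5 0xd4→b26/s2 L1-HIT; vc=[]
#6 0xd7→b26/s2 L1-HIT; vc=[]
#7 0xd6→b26/s2 L1-HIT; vc=[]
#8 0xfa→b31/s3 MISS; vc=[15]
#9 0xfb→b31/s3 L1-HIT; vc=[15]
#10 0x93→b18/s2 MISS; vc=[15,26]
#11 0x56→b10/s2 MISS; vc=[15,26,18]
#12 0xf9→b31/s3 L1-HIT; vc=[15,26,18]
#13 0x7d→b15/s3 VC-HIT; vc=[31,26,18]
#14 0x78→b15/s3 L1-HIT; vc=[31,26,18]
#15 0x3f→b7/s3 MISS; vc=[31,26,18,15]
#16 0x5d→b11/s3 MISS; vc=[31,26,18,15,7]
#17 0x3a→b7/s3 VC-HIT; vc=[31,26,18,15,11]

MISSES = 7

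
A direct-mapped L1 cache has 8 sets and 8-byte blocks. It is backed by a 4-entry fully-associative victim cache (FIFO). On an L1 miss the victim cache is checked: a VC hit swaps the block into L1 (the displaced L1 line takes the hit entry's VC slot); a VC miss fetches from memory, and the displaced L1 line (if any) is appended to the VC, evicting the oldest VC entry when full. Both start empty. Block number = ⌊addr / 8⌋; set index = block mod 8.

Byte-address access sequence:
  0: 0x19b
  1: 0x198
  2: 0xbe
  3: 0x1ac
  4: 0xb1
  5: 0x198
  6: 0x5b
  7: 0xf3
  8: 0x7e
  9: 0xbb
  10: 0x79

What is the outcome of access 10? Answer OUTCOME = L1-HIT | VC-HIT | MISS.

OUTCOME = VC-HIT

0: 0x19b (blk 51, set 3) → MISS  vc=[]
1: 0x198 (blk 51, set 3) → L1-HIT  vc=[]
2: 0xbe (blk 23, set 7) → MISS  vc=[]
3: 0x1ac (blk 53, set 5) → MISS  vc=[]
4: 0xb1 (blk 22, set 6) → MISS  vc=[]
5: 0x198 (blk 51, set 3) → L1-HIT  vc=[]
6: 0x5b (blk 11, set 3) → MISS  vc=[51]
7: 0xf3 (blk 30, set 6) → MISS  vc=[51, 22]
8: 0x7e (blk 15, set 7) → MISS  vc=[51, 22, 23]
9: 0xbb (blk 23, set 7) → VC-HIT  vc=[51, 22, 15]
10: 0x79 (blk 15, set 7) → VC-HIT  vc=[51, 22, 23]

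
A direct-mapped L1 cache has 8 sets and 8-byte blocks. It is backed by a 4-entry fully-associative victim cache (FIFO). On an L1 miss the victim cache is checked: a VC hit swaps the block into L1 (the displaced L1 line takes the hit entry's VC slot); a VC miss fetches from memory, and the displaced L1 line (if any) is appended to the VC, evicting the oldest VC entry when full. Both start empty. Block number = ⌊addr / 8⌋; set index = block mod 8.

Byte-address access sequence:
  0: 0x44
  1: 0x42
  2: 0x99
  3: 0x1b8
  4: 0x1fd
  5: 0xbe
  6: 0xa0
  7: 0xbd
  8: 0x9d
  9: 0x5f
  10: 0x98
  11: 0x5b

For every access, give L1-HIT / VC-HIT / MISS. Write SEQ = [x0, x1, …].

  [0] addr=0x44 blk=8 s=0: MISS | VC []
  [1] addr=0x42 blk=8 s=0: L1-HIT | VC []
  [2] addr=0x99 blk=19 s=3: MISS | VC []
  [3] addr=0x1b8 blk=55 s=7: MISS | VC []
  [4] addr=0x1fd blk=63 s=7: MISS | VC [55]
  [5] addr=0xbe blk=23 s=7: MISS | VC [55, 63]
  [6] addr=0xa0 blk=20 s=4: MISS | VC [55, 63]
  [7] addr=0xbd blk=23 s=7: L1-HIT | VC [55, 63]
  [8] addr=0x9d blk=19 s=3: L1-HIT | VC [55, 63]
  [9] addr=0x5f blk=11 s=3: MISS | VC [55, 63, 19]
  [10] addr=0x98 blk=19 s=3: VC-HIT | VC [55, 63, 11]
  [11] addr=0x5b blk=11 s=3: VC-HIT | VC [55, 63, 19]

SEQ = [MISS, L1-HIT, MISS, MISS, MISS, MISS, MISS, L1-HIT, L1-HIT, MISS, VC-HIT, VC-HIT]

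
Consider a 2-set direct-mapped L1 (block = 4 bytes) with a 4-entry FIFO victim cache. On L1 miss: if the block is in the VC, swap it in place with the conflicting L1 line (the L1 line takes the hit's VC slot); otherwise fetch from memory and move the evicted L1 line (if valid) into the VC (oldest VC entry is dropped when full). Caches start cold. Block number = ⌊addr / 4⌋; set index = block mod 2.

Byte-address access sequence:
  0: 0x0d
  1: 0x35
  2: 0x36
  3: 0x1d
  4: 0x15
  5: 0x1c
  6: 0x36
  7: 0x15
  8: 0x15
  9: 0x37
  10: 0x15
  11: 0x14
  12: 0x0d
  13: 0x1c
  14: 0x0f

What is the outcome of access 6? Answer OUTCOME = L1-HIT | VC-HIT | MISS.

OUTCOME = VC-HIT

0: 0xd (blk 3, set 1) → MISS  vc=[]
1: 0x35 (blk 13, set 1) → MISS  vc=[3]
2: 0x36 (blk 13, set 1) → L1-HIT  vc=[3]
3: 0x1d (blk 7, set 1) → MISS  vc=[3, 13]
4: 0x15 (blk 5, set 1) → MISS  vc=[3, 13, 7]
5: 0x1c (blk 7, set 1) → VC-HIT  vc=[3, 13, 5]
6: 0x36 (blk 13, set 1) → VC-HIT  vc=[3, 7, 5]
7: 0x15 (blk 5, set 1) → VC-HIT  vc=[3, 7, 13]
8: 0x15 (blk 5, set 1) → L1-HIT  vc=[3, 7, 13]
9: 0x37 (blk 13, set 1) → VC-HIT  vc=[3, 7, 5]
10: 0x15 (blk 5, set 1) → VC-HIT  vc=[3, 7, 13]
11: 0x14 (blk 5, set 1) → L1-HIT  vc=[3, 7, 13]
12: 0xd (blk 3, set 1) → VC-HIT  vc=[5, 7, 13]
13: 0x1c (blk 7, set 1) → VC-HIT  vc=[5, 3, 13]
14: 0xf (blk 3, set 1) → VC-HIT  vc=[5, 7, 13]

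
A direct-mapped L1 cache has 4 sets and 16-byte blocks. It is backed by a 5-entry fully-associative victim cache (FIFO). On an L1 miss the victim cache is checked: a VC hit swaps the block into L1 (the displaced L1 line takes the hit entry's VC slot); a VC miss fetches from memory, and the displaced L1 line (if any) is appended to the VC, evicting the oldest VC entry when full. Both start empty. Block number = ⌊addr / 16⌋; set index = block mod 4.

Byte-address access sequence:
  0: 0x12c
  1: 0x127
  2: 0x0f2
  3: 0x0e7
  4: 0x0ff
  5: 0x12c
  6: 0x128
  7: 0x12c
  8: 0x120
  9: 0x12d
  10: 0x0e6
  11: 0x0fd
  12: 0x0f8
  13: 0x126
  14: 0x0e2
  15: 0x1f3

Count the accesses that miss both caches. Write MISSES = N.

#0 0x12c→b18/s2 MISS; vc=[]
#1 0x127→b18/s2 L1-HIT; vc=[]
#2 0xf2→b15/s3 MISS; vc=[]
#3 0xe7→b14/s2 MISS; vc=[18]
#4 0xff→b15/s3 L1-HIT; vc=[18]
#5 0x12c→b18/s2 VC-HIT; vc=[14]
#6 0x128→b18/s2 L1-HIT; vc=[14]
#7 0x12c→b18/s2 L1-HIT; vc=[14]
#8 0x120→b18/s2 L1-HIT; vc=[14]
#9 0x12d→b18/s2 L1-HIT; vc=[14]
#10 0xe6→b14/s2 VC-HIT; vc=[18]
#11 0xfd→b15/s3 L1-HIT; vc=[18]
#12 0xf8→b15/s3 L1-HIT; vc=[18]
#13 0x126→b18/s2 VC-HIT; vc=[14]
#14 0xe2→b14/s2 VC-HIT; vc=[18]
#15 0x1f3→b31/s3 MISS; vc=[18,15]

MISSES = 4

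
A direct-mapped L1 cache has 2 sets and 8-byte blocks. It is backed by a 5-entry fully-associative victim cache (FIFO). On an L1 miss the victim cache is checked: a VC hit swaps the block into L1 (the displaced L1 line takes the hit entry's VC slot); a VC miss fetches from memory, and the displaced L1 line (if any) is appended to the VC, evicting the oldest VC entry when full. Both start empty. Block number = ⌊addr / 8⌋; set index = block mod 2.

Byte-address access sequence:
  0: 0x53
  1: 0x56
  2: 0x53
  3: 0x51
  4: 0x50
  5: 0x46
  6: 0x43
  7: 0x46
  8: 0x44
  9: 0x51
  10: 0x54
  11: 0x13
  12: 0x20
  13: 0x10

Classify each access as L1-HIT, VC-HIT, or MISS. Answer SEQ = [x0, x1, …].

  [0] addr=0x53 blk=10 s=0: MISS | VC []
  [1] addr=0x56 blk=10 s=0: L1-HIT | VC []
  [2] addr=0x53 blk=10 s=0: L1-HIT | VC []
  [3] addr=0x51 blk=10 s=0: L1-HIT | VC []
  [4] addr=0x50 blk=10 s=0: L1-HIT | VC []
  [5] addr=0x46 blk=8 s=0: MISS | VC [10]
  [6] addr=0x43 blk=8 s=0: L1-HIT | VC [10]
  [7] addr=0x46 blk=8 s=0: L1-HIT | VC [10]
  [8] addr=0x44 blk=8 s=0: L1-HIT | VC [10]
  [9] addr=0x51 blk=10 s=0: VC-HIT | VC [8]
  [10] addr=0x54 blk=10 s=0: L1-HIT | VC [8]
  [11] addr=0x13 blk=2 s=0: MISS | VC [8, 10]
  [12] addr=0x20 blk=4 s=0: MISS | VC [8, 10, 2]
  [13] addr=0x10 blk=2 s=0: VC-HIT | VC [8, 10, 4]

SEQ = [MISS, L1-HIT, L1-HIT, L1-HIT, L1-HIT, MISS, L1-HIT, L1-HIT, L1-HIT, VC-HIT, L1-HIT, MISS, MISS, VC-HIT]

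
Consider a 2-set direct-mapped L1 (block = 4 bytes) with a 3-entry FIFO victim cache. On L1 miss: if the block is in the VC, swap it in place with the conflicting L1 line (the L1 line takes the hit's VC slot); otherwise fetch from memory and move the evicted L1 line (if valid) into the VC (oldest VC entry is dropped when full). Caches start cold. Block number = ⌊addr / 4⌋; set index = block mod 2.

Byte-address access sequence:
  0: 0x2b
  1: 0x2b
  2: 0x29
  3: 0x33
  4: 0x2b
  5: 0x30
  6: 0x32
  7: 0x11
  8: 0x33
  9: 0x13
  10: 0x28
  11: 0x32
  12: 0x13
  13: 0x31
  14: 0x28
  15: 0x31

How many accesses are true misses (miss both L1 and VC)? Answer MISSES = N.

MISSES = 3

0: 0x2b (blk 10, set 0) → MISS  vc=[]
1: 0x2b (blk 10, set 0) → L1-HIT  vc=[]
2: 0x29 (blk 10, set 0) → L1-HIT  vc=[]
3: 0x33 (blk 12, set 0) → MISS  vc=[10]
4: 0x2b (blk 10, set 0) → VC-HIT  vc=[12]
5: 0x30 (blk 12, set 0) → VC-HIT  vc=[10]
6: 0x32 (blk 12, set 0) → L1-HIT  vc=[10]
7: 0x11 (blk 4, set 0) → MISS  vc=[10, 12]
8: 0x33 (blk 12, set 0) → VC-HIT  vc=[10, 4]
9: 0x13 (blk 4, set 0) → VC-HIT  vc=[10, 12]
10: 0x28 (blk 10, set 0) → VC-HIT  vc=[4, 12]
11: 0x32 (blk 12, set 0) → VC-HIT  vc=[4, 10]
12: 0x13 (blk 4, set 0) → VC-HIT  vc=[12, 10]
13: 0x31 (blk 12, set 0) → VC-HIT  vc=[4, 10]
14: 0x28 (blk 10, set 0) → VC-HIT  vc=[4, 12]
15: 0x31 (blk 12, set 0) → VC-HIT  vc=[4, 10]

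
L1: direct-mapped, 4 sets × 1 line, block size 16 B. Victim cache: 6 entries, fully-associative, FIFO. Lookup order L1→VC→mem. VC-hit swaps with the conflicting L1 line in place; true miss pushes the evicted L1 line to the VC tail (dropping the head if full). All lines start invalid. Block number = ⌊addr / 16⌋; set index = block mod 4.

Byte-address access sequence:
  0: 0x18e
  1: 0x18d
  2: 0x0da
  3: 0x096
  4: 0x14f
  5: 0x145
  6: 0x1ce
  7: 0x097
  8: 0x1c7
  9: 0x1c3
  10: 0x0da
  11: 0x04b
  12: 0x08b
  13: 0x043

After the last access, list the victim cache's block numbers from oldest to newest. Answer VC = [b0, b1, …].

0: 0x18e (blk 24, set 0) → MISS  vc=[]
1: 0x18d (blk 24, set 0) → L1-HIT  vc=[]
2: 0xda (blk 13, set 1) → MISS  vc=[]
3: 0x96 (blk 9, set 1) → MISS  vc=[13]
4: 0x14f (blk 20, set 0) → MISS  vc=[13, 24]
5: 0x145 (blk 20, set 0) → L1-HIT  vc=[13, 24]
6: 0x1ce (blk 28, set 0) → MISS  vc=[13, 24, 20]
7: 0x97 (blk 9, set 1) → L1-HIT  vc=[13, 24, 20]
8: 0x1c7 (blk 28, set 0) → L1-HIT  vc=[13, 24, 20]
9: 0x1c3 (blk 28, set 0) → L1-HIT  vc=[13, 24, 20]
10: 0xda (blk 13, set 1) → VC-HIT  vc=[9, 24, 20]
11: 0x4b (blk 4, set 0) → MISS  vc=[9, 24, 20, 28]
12: 0x8b (blk 8, set 0) → MISS  vc=[9, 24, 20, 28, 4]
13: 0x43 (blk 4, set 0) → VC-HIT  vc=[9, 24, 20, 28, 8]

VC = [9, 24, 20, 28, 8]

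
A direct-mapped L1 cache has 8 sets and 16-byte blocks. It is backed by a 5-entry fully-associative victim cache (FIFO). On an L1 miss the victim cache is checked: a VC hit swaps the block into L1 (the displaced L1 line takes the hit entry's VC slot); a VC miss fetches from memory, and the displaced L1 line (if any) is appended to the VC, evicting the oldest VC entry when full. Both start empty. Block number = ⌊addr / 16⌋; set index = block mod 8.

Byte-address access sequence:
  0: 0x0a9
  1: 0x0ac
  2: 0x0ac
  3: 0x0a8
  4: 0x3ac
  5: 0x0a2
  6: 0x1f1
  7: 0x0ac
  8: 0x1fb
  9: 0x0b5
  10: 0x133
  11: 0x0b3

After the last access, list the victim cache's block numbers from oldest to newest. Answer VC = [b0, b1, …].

#0 0xa9→b10/s2 MISS; vc=[]
#1 0xac→b10/s2 L1-HIT; vc=[]
#2 0xac→b10/s2 L1-HIT; vc=[]
#3 0xa8→b10/s2 L1-HIT; vc=[]
#4 0x3ac→b58/s2 MISS; vc=[10]
#5 0xa2→b10/s2 VC-HIT; vc=[58]
#6 0x1f1→b31/s7 MISS; vc=[58]
#7 0xac→b10/s2 L1-HIT; vc=[58]
#8 0x1fb→b31/s7 L1-HIT; vc=[58]
#9 0xb5→b11/s3 MISS; vc=[58]
#10 0x133→b19/s3 MISS; vc=[58,11]
#11 0xb3→b11/s3 VC-HIT; vc=[58,19]

VC = [58, 19]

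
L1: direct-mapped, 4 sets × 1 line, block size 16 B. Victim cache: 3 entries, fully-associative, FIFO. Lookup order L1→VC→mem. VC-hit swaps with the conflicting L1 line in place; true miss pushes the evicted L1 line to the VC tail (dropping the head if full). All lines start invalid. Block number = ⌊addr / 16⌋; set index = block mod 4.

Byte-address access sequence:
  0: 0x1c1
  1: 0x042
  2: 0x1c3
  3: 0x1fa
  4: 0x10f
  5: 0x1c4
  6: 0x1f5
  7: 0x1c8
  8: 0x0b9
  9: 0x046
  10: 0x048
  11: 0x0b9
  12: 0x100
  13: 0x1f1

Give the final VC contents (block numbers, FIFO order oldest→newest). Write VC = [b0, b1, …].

#0 0x1c1→b28/s0 MISS; vc=[]
#1 0x42→b4/s0 MISS; vc=[28]
#2 0x1c3→b28/s0 VC-HIT; vc=[4]
#3 0x1fa→b31/s3 MISS; vc=[4]
#4 0x10f→b16/s0 MISS; vc=[4,28]
#5 0x1c4→b28/s0 VC-HIT; vc=[4,16]
#6 0x1f5→b31/s3 L1-HIT; vc=[4,16]
#7 0x1c8→b28/s0 L1-HIT; vc=[4,16]
#8 0xb9→b11/s3 MISS; vc=[4,16,31]
#9 0x46→b4/s0 VC-HIT; vc=[28,16,31]
#10 0x48→b4/s0 L1-HIT; vc=[28,16,31]
#11 0xb9→b11/s3 L1-HIT; vc=[28,16,31]
#12 0x100→b16/s0 VC-HIT; vc=[28,4,31]
#13 0x1f1→b31/s3 VC-HIT; vc=[28,4,11]

VC = [28, 4, 11]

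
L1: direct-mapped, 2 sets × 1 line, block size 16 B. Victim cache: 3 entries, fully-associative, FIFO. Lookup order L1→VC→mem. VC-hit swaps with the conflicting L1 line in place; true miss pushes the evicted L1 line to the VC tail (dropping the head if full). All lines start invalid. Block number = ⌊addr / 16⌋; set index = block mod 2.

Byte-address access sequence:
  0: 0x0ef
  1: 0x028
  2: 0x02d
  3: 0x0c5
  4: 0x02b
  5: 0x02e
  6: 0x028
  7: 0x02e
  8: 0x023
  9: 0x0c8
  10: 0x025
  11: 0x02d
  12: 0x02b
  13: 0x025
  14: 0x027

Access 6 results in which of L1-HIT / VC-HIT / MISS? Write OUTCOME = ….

OUTCOME = L1-HIT

0: 0xef (blk 14, set 0) → MISS  vc=[]
1: 0x28 (blk 2, set 0) → MISS  vc=[14]
2: 0x2d (blk 2, set 0) → L1-HIT  vc=[14]
3: 0xc5 (blk 12, set 0) → MISS  vc=[14, 2]
4: 0x2b (blk 2, set 0) → VC-HIT  vc=[14, 12]
5: 0x2e (blk 2, set 0) → L1-HIT  vc=[14, 12]
6: 0x28 (blk 2, set 0) → L1-HIT  vc=[14, 12]
7: 0x2e (blk 2, set 0) → L1-HIT  vc=[14, 12]
8: 0x23 (blk 2, set 0) → L1-HIT  vc=[14, 12]
9: 0xc8 (blk 12, set 0) → VC-HIT  vc=[14, 2]
10: 0x25 (blk 2, set 0) → VC-HIT  vc=[14, 12]
11: 0x2d (blk 2, set 0) → L1-HIT  vc=[14, 12]
12: 0x2b (blk 2, set 0) → L1-HIT  vc=[14, 12]
13: 0x25 (blk 2, set 0) → L1-HIT  vc=[14, 12]
14: 0x27 (blk 2, set 0) → L1-HIT  vc=[14, 12]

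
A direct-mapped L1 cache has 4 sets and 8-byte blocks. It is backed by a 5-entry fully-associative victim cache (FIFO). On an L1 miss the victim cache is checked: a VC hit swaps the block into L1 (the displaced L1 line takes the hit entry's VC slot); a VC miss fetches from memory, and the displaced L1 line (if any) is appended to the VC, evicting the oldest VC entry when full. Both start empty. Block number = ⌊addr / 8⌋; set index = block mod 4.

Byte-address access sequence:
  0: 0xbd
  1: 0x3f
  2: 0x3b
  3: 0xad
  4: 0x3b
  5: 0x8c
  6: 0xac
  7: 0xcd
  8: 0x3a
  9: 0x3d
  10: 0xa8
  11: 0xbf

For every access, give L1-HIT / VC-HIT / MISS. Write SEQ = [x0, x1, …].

#0 0xbd→b23/s3 MISS; vc=[]
#1 0x3f→b7/s3 MISS; vc=[23]
#2 0x3b→b7/s3 L1-HIT; vc=[23]
#3 0xad→b21/s1 MISS; vc=[23]
#4 0x3b→b7/s3 L1-HIT; vc=[23]
#5 0x8c→b17/s1 MISS; vc=[23,21]
#6 0xac→b21/s1 VC-HIT; vc=[23,17]
#7 0xcd→b25/s1 MISS; vc=[23,17,21]
#8 0x3a→b7/s3 L1-HIT; vc=[23,17,21]
#9 0x3d→b7/s3 L1-HIT; vc=[23,17,21]
#10 0xa8→b21/s1 VC-HIT; vc=[23,17,25]
#11 0xbf→b23/s3 VC-HIT; vc=[7,17,25]

SEQ = [MISS, MISS, L1-HIT, MISS, L1-HIT, MISS, VC-HIT, MISS, L1-HIT, L1-HIT, VC-HIT, VC-HIT]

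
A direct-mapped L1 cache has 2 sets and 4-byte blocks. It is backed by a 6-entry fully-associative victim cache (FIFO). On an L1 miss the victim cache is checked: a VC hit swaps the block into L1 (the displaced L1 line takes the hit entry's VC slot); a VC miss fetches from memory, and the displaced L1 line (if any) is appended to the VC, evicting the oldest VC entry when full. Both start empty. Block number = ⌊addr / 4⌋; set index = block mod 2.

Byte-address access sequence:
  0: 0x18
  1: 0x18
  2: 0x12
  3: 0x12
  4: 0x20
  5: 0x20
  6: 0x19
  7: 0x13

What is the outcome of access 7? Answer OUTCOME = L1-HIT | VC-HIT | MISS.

  [0] addr=0x18 blk=6 s=0: MISS | VC []
  [1] addr=0x18 blk=6 s=0: L1-HIT | VC []
  [2] addr=0x12 blk=4 s=0: MISS | VC [6]
  [3] addr=0x12 blk=4 s=0: L1-HIT | VC [6]
  [4] addr=0x20 blk=8 s=0: MISS | VC [6, 4]
  [5] addr=0x20 blk=8 s=0: L1-HIT | VC [6, 4]
  [6] addr=0x19 blk=6 s=0: VC-HIT | VC [8, 4]
  [7] addr=0x13 blk=4 s=0: VC-HIT | VC [8, 6]

OUTCOME = VC-HIT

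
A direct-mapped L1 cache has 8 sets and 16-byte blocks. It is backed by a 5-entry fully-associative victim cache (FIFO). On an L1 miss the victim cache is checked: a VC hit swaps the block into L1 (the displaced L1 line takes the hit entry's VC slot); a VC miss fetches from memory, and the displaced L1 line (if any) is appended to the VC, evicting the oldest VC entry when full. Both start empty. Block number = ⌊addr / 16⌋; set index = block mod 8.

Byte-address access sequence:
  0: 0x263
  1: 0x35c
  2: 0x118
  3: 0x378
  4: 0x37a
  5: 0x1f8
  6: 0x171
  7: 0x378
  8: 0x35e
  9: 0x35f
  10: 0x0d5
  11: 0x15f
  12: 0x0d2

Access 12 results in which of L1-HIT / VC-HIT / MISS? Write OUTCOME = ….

0: 0x263 (blk 38, set 6) → MISS  vc=[]
1: 0x35c (blk 53, set 5) → MISS  vc=[]
2: 0x118 (blk 17, set 1) → MISS  vc=[]
3: 0x378 (blk 55, set 7) → MISS  vc=[]
4: 0x37a (blk 55, set 7) → L1-HIT  vc=[]
5: 0x1f8 (blk 31, set 7) → MISS  vc=[55]
6: 0x171 (blk 23, set 7) → MISS  vc=[55, 31]
7: 0x378 (blk 55, set 7) → VC-HIT  vc=[23, 31]
8: 0x35e (blk 53, set 5) → L1-HIT  vc=[23, 31]
9: 0x35f (blk 53, set 5) → L1-HIT  vc=[23, 31]
10: 0xd5 (blk 13, set 5) → MISS  vc=[23, 31, 53]
11: 0x15f (blk 21, set 5) → MISS  vc=[23, 31, 53, 13]
12: 0xd2 (blk 13, set 5) → VC-HIT  vc=[23, 31, 53, 21]

OUTCOME = VC-HIT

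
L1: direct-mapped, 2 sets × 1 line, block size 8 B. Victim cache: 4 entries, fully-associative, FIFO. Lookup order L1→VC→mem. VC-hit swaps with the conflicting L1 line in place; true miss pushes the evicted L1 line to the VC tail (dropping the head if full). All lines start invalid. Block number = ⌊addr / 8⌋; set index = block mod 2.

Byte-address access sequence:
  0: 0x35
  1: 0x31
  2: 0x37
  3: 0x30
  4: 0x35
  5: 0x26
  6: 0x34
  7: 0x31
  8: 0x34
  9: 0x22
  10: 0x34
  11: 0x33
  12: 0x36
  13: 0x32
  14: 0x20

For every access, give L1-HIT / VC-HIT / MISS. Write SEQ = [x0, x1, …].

SEQ = [MISS, L1-HIT, L1-HIT, L1-HIT, L1-HIT, MISS, VC-HIT, L1-HIT, L1-HIT, VC-HIT, VC-HIT, L1-HIT, L1-HIT, L1-HIT, VC-HIT]

  [0] addr=0x35 blk=6 s=0: MISS | VC []
  [1] addr=0x31 blk=6 s=0: L1-HIT | VC []
  [2] addr=0x37 blk=6 s=0: L1-HIT | VC []
  [3] addr=0x30 blk=6 s=0: L1-HIT | VC []
  [4] addr=0x35 blk=6 s=0: L1-HIT | VC []
  [5] addr=0x26 blk=4 s=0: MISS | VC [6]
  [6] addr=0x34 blk=6 s=0: VC-HIT | VC [4]
  [7] addr=0x31 blk=6 s=0: L1-HIT | VC [4]
  [8] addr=0x34 blk=6 s=0: L1-HIT | VC [4]
  [9] addr=0x22 blk=4 s=0: VC-HIT | VC [6]
  [10] addr=0x34 blk=6 s=0: VC-HIT | VC [4]
  [11] addr=0x33 blk=6 s=0: L1-HIT | VC [4]
  [12] addr=0x36 blk=6 s=0: L1-HIT | VC [4]
  [13] addr=0x32 blk=6 s=0: L1-HIT | VC [4]
  [14] addr=0x20 blk=4 s=0: VC-HIT | VC [6]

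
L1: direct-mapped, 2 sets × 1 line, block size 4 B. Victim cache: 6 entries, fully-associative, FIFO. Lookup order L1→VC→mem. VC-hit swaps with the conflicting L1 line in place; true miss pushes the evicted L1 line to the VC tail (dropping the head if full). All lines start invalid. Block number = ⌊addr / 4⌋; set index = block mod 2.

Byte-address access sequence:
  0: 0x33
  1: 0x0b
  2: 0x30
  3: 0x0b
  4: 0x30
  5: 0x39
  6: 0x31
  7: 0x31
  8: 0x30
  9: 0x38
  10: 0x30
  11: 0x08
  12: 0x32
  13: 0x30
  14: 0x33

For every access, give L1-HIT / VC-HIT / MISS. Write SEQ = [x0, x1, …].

0: 0x33 (blk 12, set 0) → MISS  vc=[]
1: 0xb (blk 2, set 0) → MISS  vc=[12]
2: 0x30 (blk 12, set 0) → VC-HIT  vc=[2]
3: 0xb (blk 2, set 0) → VC-HIT  vc=[12]
4: 0x30 (blk 12, set 0) → VC-HIT  vc=[2]
5: 0x39 (blk 14, set 0) → MISS  vc=[2, 12]
6: 0x31 (blk 12, set 0) → VC-HIT  vc=[2, 14]
7: 0x31 (blk 12, set 0) → L1-HIT  vc=[2, 14]
8: 0x30 (blk 12, set 0) → L1-HIT  vc=[2, 14]
9: 0x38 (blk 14, set 0) → VC-HIT  vc=[2, 12]
10: 0x30 (blk 12, set 0) → VC-HIT  vc=[2, 14]
11: 0x8 (blk 2, set 0) → VC-HIT  vc=[12, 14]
12: 0x32 (blk 12, set 0) → VC-HIT  vc=[2, 14]
13: 0x30 (blk 12, set 0) → L1-HIT  vc=[2, 14]
14: 0x33 (blk 12, set 0) → L1-HIT  vc=[2, 14]

SEQ = [MISS, MISS, VC-HIT, VC-HIT, VC-HIT, MISS, VC-HIT, L1-HIT, L1-HIT, VC-HIT, VC-HIT, VC-HIT, VC-HIT, L1-HIT, L1-HIT]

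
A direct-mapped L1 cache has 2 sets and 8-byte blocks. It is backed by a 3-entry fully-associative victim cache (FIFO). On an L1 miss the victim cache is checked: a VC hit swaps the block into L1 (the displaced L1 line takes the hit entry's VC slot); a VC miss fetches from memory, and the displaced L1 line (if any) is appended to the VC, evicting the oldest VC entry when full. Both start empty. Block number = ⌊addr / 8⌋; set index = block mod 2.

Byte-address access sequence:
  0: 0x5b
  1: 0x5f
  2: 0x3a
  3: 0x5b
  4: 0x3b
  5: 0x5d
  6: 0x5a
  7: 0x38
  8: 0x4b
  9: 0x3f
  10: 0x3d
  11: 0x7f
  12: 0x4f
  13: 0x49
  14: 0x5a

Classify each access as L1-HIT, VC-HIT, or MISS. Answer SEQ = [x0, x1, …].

SEQ = [MISS, L1-HIT, MISS, VC-HIT, VC-HIT, VC-HIT, L1-HIT, VC-HIT, MISS, VC-HIT, L1-HIT, MISS, VC-HIT, L1-HIT, VC-HIT]

#0 0x5b→b11/s1 MISS; vc=[]
#1 0x5f→b11/s1 L1-HIT; vc=[]
#2 0x3a→b7/s1 MISS; vc=[11]
#3 0x5b→b11/s1 VC-HIT; vc=[7]
#4 0x3b→b7/s1 VC-HIT; vc=[11]
#5 0x5d→b11/s1 VC-HIT; vc=[7]
#6 0x5a→b11/s1 L1-HIT; vc=[7]
#7 0x38→b7/s1 VC-HIT; vc=[11]
#8 0x4b→b9/s1 MISS; vc=[11,7]
#9 0x3f→b7/s1 VC-HIT; vc=[11,9]
#10 0x3d→b7/s1 L1-HIT; vc=[11,9]
#11 0x7f→b15/s1 MISS; vc=[11,9,7]
#12 0x4f→b9/s1 VC-HIT; vc=[11,15,7]
#13 0x49→b9/s1 L1-HIT; vc=[11,15,7]
#14 0x5a→b11/s1 VC-HIT; vc=[9,15,7]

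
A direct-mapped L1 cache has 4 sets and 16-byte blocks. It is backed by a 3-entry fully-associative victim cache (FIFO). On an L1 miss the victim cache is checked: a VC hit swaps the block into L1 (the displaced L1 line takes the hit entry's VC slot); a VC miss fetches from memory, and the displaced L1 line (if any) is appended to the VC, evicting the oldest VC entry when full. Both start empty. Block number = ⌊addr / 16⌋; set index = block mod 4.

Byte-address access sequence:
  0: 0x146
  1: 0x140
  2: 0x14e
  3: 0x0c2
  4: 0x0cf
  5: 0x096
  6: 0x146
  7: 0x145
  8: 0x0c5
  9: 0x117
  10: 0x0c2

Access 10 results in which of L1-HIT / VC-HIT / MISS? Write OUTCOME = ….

OUTCOME = L1-HIT

#0 0x146→b20/s0 MISS; vc=[]
#1 0x140→b20/s0 L1-HIT; vc=[]
#2 0x14e→b20/s0 L1-HIT; vc=[]
#3 0xc2→b12/s0 MISS; vc=[20]
#4 0xcf→b12/s0 L1-HIT; vc=[20]
#5 0x96→b9/s1 MISS; vc=[20]
#6 0x146→b20/s0 VC-HIT; vc=[12]
#7 0x145→b20/s0 L1-HIT; vc=[12]
#8 0xc5→b12/s0 VC-HIT; vc=[20]
#9 0x117→b17/s1 MISS; vc=[20,9]
#10 0xc2→b12/s0 L1-HIT; vc=[20,9]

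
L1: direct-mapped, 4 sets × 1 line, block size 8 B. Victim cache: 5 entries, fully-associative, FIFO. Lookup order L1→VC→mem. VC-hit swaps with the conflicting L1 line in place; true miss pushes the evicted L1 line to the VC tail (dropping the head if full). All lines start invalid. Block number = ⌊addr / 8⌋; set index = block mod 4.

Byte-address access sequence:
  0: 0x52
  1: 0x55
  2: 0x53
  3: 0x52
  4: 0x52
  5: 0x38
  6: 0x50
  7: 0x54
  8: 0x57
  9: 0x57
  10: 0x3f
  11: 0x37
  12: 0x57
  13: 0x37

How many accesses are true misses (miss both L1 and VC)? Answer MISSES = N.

#0 0x52→b10/s2 MISS; vc=[]
#1 0x55→b10/s2 L1-HIT; vc=[]
#2 0x53→b10/s2 L1-HIT; vc=[]
#3 0x52→b10/s2 L1-HIT; vc=[]
#4 0x52→b10/s2 L1-HIT; vc=[]
#5 0x38→b7/s3 MISS; vc=[]
#6 0x50→b10/s2 L1-HIT; vc=[]
#7 0x54→b10/s2 L1-HIT; vc=[]
#8 0x57→b10/s2 L1-HIT; vc=[]
#9 0x57→b10/s2 L1-HIT; vc=[]
#10 0x3f→b7/s3 L1-HIT; vc=[]
#11 0x37→b6/s2 MISS; vc=[10]
#12 0x57→b10/s2 VC-HIT; vc=[6]
#13 0x37→b6/s2 VC-HIT; vc=[10]

MISSES = 3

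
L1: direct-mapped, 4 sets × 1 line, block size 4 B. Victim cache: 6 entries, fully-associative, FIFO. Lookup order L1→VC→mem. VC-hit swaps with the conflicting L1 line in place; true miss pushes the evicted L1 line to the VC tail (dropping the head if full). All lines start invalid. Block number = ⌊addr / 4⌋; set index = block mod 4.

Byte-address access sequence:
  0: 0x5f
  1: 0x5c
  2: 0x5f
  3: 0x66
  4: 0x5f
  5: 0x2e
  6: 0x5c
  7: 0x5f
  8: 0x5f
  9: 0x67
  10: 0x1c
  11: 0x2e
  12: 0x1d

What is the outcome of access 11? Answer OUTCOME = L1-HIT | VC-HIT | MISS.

  [0] addr=0x5f blk=23 s=3: MISS | VC []
  [1] addr=0x5c blk=23 s=3: L1-HIT | VC []
  [2] addr=0x5f blk=23 s=3: L1-HIT | VC []
  [3] addr=0x66 blk=25 s=1: MISS | VC []
  [4] addr=0x5f blk=23 s=3: L1-HIT | VC []
  [5] addr=0x2e blk=11 s=3: MISS | VC [23]
  [6] addr=0x5c blk=23 s=3: VC-HIT | VC [11]
  [7] addr=0x5f blk=23 s=3: L1-HIT | VC [11]
  [8] addr=0x5f blk=23 s=3: L1-HIT | VC [11]
  [9] addr=0x67 blk=25 s=1: L1-HIT | VC [11]
  [10] addr=0x1c blk=7 s=3: MISS | VC [11, 23]
  [11] addr=0x2e blk=11 s=3: VC-HIT | VC [7, 23]
  [12] addr=0x1d blk=7 s=3: VC-HIT | VC [11, 23]

OUTCOME = VC-HIT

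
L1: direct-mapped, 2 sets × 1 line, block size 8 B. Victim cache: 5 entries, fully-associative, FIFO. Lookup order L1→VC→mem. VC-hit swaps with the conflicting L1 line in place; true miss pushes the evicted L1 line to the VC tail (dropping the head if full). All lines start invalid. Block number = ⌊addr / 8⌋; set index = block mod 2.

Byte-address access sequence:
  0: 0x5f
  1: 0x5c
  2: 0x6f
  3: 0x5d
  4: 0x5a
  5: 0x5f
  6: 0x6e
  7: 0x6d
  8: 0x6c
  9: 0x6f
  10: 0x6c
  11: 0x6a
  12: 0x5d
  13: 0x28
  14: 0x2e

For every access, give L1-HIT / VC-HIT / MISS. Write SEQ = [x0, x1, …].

SEQ = [MISS, L1-HIT, MISS, VC-HIT, L1-HIT, L1-HIT, VC-HIT, L1-HIT, L1-HIT, L1-HIT, L1-HIT, L1-HIT, VC-HIT, MISS, L1-HIT]

0: 0x5f (blk 11, set 1) → MISS  vc=[]
1: 0x5c (blk 11, set 1) → L1-HIT  vc=[]
2: 0x6f (blk 13, set 1) → MISS  vc=[11]
3: 0x5d (blk 11, set 1) → VC-HIT  vc=[13]
4: 0x5a (blk 11, set 1) → L1-HIT  vc=[13]
5: 0x5f (blk 11, set 1) → L1-HIT  vc=[13]
6: 0x6e (blk 13, set 1) → VC-HIT  vc=[11]
7: 0x6d (blk 13, set 1) → L1-HIT  vc=[11]
8: 0x6c (blk 13, set 1) → L1-HIT  vc=[11]
9: 0x6f (blk 13, set 1) → L1-HIT  vc=[11]
10: 0x6c (blk 13, set 1) → L1-HIT  vc=[11]
11: 0x6a (blk 13, set 1) → L1-HIT  vc=[11]
12: 0x5d (blk 11, set 1) → VC-HIT  vc=[13]
13: 0x28 (blk 5, set 1) → MISS  vc=[13, 11]
14: 0x2e (blk 5, set 1) → L1-HIT  vc=[13, 11]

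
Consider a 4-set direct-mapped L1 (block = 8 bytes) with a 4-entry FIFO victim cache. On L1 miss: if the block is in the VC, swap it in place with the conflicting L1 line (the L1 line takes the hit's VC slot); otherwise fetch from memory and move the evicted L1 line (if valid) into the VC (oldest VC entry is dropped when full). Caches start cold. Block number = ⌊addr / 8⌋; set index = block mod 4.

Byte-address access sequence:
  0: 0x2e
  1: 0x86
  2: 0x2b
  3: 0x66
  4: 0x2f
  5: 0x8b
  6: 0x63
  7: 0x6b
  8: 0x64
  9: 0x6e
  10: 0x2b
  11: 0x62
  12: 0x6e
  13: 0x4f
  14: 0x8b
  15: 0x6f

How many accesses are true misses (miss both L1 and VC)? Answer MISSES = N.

0: 0x2e (blk 5, set 1) → MISS  vc=[]
1: 0x86 (blk 16, set 0) → MISS  vc=[]
2: 0x2b (blk 5, set 1) → L1-HIT  vc=[]
3: 0x66 (blk 12, set 0) → MISS  vc=[16]
4: 0x2f (blk 5, set 1) → L1-HIT  vc=[16]
5: 0x8b (blk 17, set 1) → MISS  vc=[16, 5]
6: 0x63 (blk 12, set 0) → L1-HIT  vc=[16, 5]
7: 0x6b (blk 13, set 1) → MISS  vc=[16, 5, 17]
8: 0x64 (blk 12, set 0) → L1-HIT  vc=[16, 5, 17]
9: 0x6e (blk 13, set 1) → L1-HIT  vc=[16, 5, 17]
10: 0x2b (blk 5, set 1) → VC-HIT  vc=[16, 13, 17]
11: 0x62 (blk 12, set 0) → L1-HIT  vc=[16, 13, 17]
12: 0x6e (blk 13, set 1) → VC-HIT  vc=[16, 5, 17]
13: 0x4f (blk 9, set 1) → MISS  vc=[16, 5, 17, 13]
14: 0x8b (blk 17, set 1) → VC-HIT  vc=[16, 5, 9, 13]
15: 0x6f (blk 13, set 1) → VC-HIT  vc=[16, 5, 9, 17]

MISSES = 6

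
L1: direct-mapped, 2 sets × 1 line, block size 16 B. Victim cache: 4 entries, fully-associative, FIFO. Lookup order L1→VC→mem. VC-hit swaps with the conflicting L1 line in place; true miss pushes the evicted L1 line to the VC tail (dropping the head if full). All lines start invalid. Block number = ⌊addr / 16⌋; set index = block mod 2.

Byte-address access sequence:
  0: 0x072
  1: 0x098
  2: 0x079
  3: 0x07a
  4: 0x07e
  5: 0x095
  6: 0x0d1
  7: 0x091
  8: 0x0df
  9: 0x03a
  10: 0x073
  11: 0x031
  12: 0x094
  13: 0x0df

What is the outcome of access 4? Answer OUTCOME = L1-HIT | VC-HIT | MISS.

#0 0x72→b7/s1 MISS; vc=[]
#1 0x98→b9/s1 MISS; vc=[7]
#2 0x79→b7/s1 VC-HIT; vc=[9]
#3 0x7a→b7/s1 L1-HIT; vc=[9]
#4 0x7e→b7/s1 L1-HIT; vc=[9]
#5 0x95→b9/s1 VC-HIT; vc=[7]
#6 0xd1→b13/s1 MISS; vc=[7,9]
#7 0x91→b9/s1 VC-HIT; vc=[7,13]
#8 0xdf→b13/s1 VC-HIT; vc=[7,9]
#9 0x3a→b3/s1 MISS; vc=[7,9,13]
#10 0x73→b7/s1 VC-HIT; vc=[3,9,13]
#11 0x31→b3/s1 VC-HIT; vc=[7,9,13]
#12 0x94→b9/s1 VC-HIT; vc=[7,3,13]
#13 0xdf→b13/s1 VC-HIT; vc=[7,3,9]

OUTCOME = L1-HIT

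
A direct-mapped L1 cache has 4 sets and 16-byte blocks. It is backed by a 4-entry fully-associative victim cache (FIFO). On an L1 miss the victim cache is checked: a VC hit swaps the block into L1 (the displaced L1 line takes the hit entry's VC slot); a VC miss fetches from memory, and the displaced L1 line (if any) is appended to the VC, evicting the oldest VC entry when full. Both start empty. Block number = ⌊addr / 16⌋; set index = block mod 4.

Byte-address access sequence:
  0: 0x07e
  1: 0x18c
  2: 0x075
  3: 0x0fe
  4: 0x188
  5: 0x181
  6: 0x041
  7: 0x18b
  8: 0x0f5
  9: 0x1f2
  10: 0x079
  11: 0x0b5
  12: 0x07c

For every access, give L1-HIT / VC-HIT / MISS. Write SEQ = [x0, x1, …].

0: 0x7e (blk 7, set 3) → MISS  vc=[]
1: 0x18c (blk 24, set 0) → MISS  vc=[]
2: 0x75 (blk 7, set 3) → L1-HIT  vc=[]
3: 0xfe (blk 15, set 3) → MISS  vc=[7]
4: 0x188 (blk 24, set 0) → L1-HIT  vc=[7]
5: 0x181 (blk 24, set 0) → L1-HIT  vc=[7]
6: 0x41 (blk 4, set 0) → MISS  vc=[7, 24]
7: 0x18b (blk 24, set 0) → VC-HIT  vc=[7, 4]
8: 0xf5 (blk 15, set 3) → L1-HIT  vc=[7, 4]
9: 0x1f2 (blk 31, set 3) → MISS  vc=[7, 4, 15]
10: 0x79 (blk 7, set 3) → VC-HIT  vc=[31, 4, 15]
11: 0xb5 (blk 11, set 3) → MISS  vc=[31, 4, 15, 7]
12: 0x7c (blk 7, set 3) → VC-HIT  vc=[31, 4, 15, 11]

SEQ = [MISS, MISS, L1-HIT, MISS, L1-HIT, L1-HIT, MISS, VC-HIT, L1-HIT, MISS, VC-HIT, MISS, VC-HIT]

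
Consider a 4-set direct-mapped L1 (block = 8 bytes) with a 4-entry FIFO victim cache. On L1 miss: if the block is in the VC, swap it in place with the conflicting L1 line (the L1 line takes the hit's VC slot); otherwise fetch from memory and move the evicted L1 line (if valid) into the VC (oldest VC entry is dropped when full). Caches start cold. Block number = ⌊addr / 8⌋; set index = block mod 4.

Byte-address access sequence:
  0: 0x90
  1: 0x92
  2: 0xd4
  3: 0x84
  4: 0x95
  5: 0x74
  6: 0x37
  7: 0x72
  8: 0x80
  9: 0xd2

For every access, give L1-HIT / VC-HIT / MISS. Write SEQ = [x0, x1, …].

SEQ = [MISS, L1-HIT, MISS, MISS, VC-HIT, MISS, MISS, VC-HIT, L1-HIT, VC-HIT]

  [0] addr=0x90 blk=18 s=2: MISS | VC []
  [1] addr=0x92 blk=18 s=2: L1-HIT | VC []
  [2] addr=0xd4 blk=26 s=2: MISS | VC [18]
  [3] addr=0x84 blk=16 s=0: MISS | VC [18]
  [4] addr=0x95 blk=18 s=2: VC-HIT | VC [26]
  [5] addr=0x74 blk=14 s=2: MISS | VC [26, 18]
  [6] addr=0x37 blk=6 s=2: MISS | VC [26, 18, 14]
  [7] addr=0x72 blk=14 s=2: VC-HIT | VC [26, 18, 6]
  [8] addr=0x80 blk=16 s=0: L1-HIT | VC [26, 18, 6]
  [9] addr=0xd2 blk=26 s=2: VC-HIT | VC [14, 18, 6]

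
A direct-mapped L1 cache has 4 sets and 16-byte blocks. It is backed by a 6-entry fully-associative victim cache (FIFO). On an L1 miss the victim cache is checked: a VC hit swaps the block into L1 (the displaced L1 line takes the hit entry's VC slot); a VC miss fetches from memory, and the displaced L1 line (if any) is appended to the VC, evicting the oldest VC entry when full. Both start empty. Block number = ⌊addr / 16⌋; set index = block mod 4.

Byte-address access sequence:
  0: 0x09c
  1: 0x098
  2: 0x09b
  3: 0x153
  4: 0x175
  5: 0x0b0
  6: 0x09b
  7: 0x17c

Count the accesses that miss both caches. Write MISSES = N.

  [0] addr=0x9c blk=9 s=1: MISS | VC []
  [1] addr=0x98 blk=9 s=1: L1-HIT | VC []
  [2] addr=0x9b blk=9 s=1: L1-HIT | VC []
  [3] addr=0x153 blk=21 s=1: MISS | VC [9]
  [4] addr=0x175 blk=23 s=3: MISS | VC [9]
  [5] addr=0xb0 blk=11 s=3: MISS | VC [9, 23]
  [6] addr=0x9b blk=9 s=1: VC-HIT | VC [21, 23]
  [7] addr=0x17c blk=23 s=3: VC-HIT | VC [21, 11]

MISSES = 4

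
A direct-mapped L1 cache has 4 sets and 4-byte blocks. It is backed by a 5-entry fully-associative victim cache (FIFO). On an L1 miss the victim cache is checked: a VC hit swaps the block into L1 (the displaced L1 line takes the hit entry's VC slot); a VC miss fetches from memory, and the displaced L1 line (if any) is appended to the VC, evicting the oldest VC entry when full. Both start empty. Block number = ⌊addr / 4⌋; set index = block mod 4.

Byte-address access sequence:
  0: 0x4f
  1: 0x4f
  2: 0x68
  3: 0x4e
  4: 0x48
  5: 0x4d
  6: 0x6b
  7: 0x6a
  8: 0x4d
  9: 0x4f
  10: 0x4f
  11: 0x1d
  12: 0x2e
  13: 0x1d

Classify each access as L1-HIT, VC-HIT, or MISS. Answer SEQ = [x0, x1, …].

  [0] addr=0x4f blk=19 s=3: MISS | VC []
  [1] addr=0x4f blk=19 s=3: L1-HIT | VC []
  [2] addr=0x68 blk=26 s=2: MISS | VC []
  [3] addr=0x4e blk=19 s=3: L1-HIT | VC []
  [4] addr=0x48 blk=18 s=2: MISS | VC [26]
  [5] addr=0x4d blk=19 s=3: L1-HIT | VC [26]
  [6] addr=0x6b blk=26 s=2: VC-HIT | VC [18]
  [7] addr=0x6a blk=26 s=2: L1-HIT | VC [18]
  [8] addr=0x4d blk=19 s=3: L1-HIT | VC [18]
  [9] addr=0x4f blk=19 s=3: L1-HIT | VC [18]
  [10] addr=0x4f blk=19 s=3: L1-HIT | VC [18]
  [11] addr=0x1d blk=7 s=3: MISS | VC [18, 19]
  [12] addr=0x2e blk=11 s=3: MISS | VC [18, 19, 7]
  [13] addr=0x1d blk=7 s=3: VC-HIT | VC [18, 19, 11]

SEQ = [MISS, L1-HIT, MISS, L1-HIT, MISS, L1-HIT, VC-HIT, L1-HIT, L1-HIT, L1-HIT, L1-HIT, MISS, MISS, VC-HIT]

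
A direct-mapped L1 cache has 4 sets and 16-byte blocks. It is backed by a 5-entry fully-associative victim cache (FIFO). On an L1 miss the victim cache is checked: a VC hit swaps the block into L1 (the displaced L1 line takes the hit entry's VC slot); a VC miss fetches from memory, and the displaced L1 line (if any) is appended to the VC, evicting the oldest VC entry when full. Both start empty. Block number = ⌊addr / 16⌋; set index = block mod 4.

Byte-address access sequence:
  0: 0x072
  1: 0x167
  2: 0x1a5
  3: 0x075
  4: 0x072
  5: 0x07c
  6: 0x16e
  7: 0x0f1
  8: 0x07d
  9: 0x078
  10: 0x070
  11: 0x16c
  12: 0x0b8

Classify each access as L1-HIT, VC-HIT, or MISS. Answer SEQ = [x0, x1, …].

SEQ = [MISS, MISS, MISS, L1-HIT, L1-HIT, L1-HIT, VC-HIT, MISS, VC-HIT, L1-HIT, L1-HIT, L1-HIT, MISS]

#0 0x72→b7/s3 MISS; vc=[]
#1 0x167→b22/s2 MISS; vc=[]
#2 0x1a5→b26/s2 MISS; vc=[22]
#3 0x75→b7/s3 L1-HIT; vc=[22]
#4 0x72→b7/s3 L1-HIT; vc=[22]
#5 0x7c→b7/s3 L1-HIT; vc=[22]
#6 0x16e→b22/s2 VC-HIT; vc=[26]
#7 0xf1→b15/s3 MISS; vc=[26,7]
#8 0x7d→b7/s3 VC-HIT; vc=[26,15]
#9 0x78→b7/s3 L1-HIT; vc=[26,15]
#10 0x70→b7/s3 L1-HIT; vc=[26,15]
#11 0x16c→b22/s2 L1-HIT; vc=[26,15]
#12 0xb8→b11/s3 MISS; vc=[26,15,7]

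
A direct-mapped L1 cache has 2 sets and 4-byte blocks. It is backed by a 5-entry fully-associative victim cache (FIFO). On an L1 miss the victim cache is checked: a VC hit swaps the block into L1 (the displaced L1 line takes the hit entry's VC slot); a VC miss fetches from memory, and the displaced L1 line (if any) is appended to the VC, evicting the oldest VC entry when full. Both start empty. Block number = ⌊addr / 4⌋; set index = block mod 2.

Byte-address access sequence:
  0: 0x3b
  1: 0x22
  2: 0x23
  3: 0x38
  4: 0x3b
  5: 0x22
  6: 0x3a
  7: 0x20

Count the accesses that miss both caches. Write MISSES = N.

0: 0x3b (blk 14, set 0) → MISS  vc=[]
1: 0x22 (blk 8, set 0) → MISS  vc=[14]
2: 0x23 (blk 8, set 0) → L1-HIT  vc=[14]
3: 0x38 (blk 14, set 0) → VC-HIT  vc=[8]
4: 0x3b (blk 14, set 0) → L1-HIT  vc=[8]
5: 0x22 (blk 8, set 0) → VC-HIT  vc=[14]
6: 0x3a (blk 14, set 0) → VC-HIT  vc=[8]
7: 0x20 (blk 8, set 0) → VC-HIT  vc=[14]

MISSES = 2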